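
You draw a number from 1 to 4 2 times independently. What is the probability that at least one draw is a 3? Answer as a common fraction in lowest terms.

P(no draw is a 3) = (3/4)^2 = 9/16.
P(at least one) = 1 − 9/16 = 7/16.

7/16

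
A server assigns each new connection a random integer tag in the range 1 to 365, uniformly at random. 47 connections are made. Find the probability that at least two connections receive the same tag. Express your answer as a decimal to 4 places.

It's easier to compute the probability that all 47 are distinct.
P(all distinct) = 365/365 · 364/365 · ··· · 319/365 ≈ 0.0452.
So the probability of at least one match is 1 − 0.0452 = 0.9548.

0.9548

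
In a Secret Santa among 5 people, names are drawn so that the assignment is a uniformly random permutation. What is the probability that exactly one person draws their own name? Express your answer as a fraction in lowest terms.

Choose which one is fixed: C(5,1) = 5 ways.
The remaining 4 must have no fixed point: D(4) = 9.
P = 5·9/120 = 3/8.

3/8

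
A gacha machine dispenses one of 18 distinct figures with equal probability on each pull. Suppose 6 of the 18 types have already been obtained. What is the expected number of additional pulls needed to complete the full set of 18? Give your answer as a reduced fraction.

86021/1540

Starting from 6 distinct types, each trial gives a new one with probability (18−i)/18 when i types are held, so the wait for the next new type is 18/(18−i).
E = 18/12 + 18/11 + 18/10 + 18/9 + 18/8 + 18/7 + 18/6 + 18/5 + 18/4 + 18/3 + 18/2 + 18/1 = 86021/1540.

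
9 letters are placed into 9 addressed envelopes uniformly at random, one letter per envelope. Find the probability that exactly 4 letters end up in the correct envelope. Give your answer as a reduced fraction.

11/720

Choose which 4 of the 9 are fixed: C(9,4) = 126 ways.
The remaining 5 must have no fixed point: D(5) = 44.
P = 126·44/362880 = 11/720.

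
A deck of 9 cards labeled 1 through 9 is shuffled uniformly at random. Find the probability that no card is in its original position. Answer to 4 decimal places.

0.3679

This is the derangement probability: permutations of 9 with no fixed point.
D(9) = 9! · (1 − 1/1! + 1/2! − ··· + (−1)^9/9!) = 133496.
P = 133496/362880 = 16687/45360 ≈ 0.3679.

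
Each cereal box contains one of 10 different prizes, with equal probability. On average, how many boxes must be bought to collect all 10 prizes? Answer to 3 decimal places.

After i distinct types are collected, each trial gives a new one with probability (10−i)/10, so the expected wait for the next new type is 10/(10−i).
E = 10/10 + 10/9 + 10/8 + 10/7 + 10/6 + 10/5 + 10/4 + 10/3 + 10/2 + 10/1 = 7381/252 ≈ 29.290.

29.290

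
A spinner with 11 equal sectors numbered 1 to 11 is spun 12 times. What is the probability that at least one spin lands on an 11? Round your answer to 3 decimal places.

0.681

P(no spin lands on an 11) = (10/11)^12 ≈ 0.319.
P(at least one) = 1 − 0.319 = 0.681.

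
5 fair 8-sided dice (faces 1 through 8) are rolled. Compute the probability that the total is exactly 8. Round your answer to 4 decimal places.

0.0011

There are 8^5 = 32768 equally likely outcomes.
The number of ordered 5-tuples from {1,…,8} summing to 8 is 35.
P(sum = 8) = 35/32768 ≈ 0.0011.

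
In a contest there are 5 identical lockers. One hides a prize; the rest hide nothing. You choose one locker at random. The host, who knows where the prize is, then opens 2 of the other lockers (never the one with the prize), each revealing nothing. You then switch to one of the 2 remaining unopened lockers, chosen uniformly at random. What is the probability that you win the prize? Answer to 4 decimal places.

Your original locker holds the prize with probability 1/5, so the other 4 collectively hold it with probability 4/5.
The host can always find 2 empty lockers to open, so the reveals don't change that 4/5; it is now spread over the 2 remaining unopened lockers.
P(win by switching) = (4/5) · (1/2) = 2/5 ≈ 0.4000.

0.4000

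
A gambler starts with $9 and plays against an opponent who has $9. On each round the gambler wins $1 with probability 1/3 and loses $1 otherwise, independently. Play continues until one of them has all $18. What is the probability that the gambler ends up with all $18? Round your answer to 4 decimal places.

Let r = q/p = (2/3)/(1/3) = 2. The recurrence P(i) = p·P(i+1) + q·P(i−1) with P(0)=0, P(18)=1 gives P(i) = (1 − r^i)/(1 − r^18).
P(9) = (1 − (2)^9) / (1 − (2)^18) = 1/513 ≈ 0.0019.

0.0019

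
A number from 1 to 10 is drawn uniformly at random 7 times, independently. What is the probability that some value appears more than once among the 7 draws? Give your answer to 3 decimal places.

0.940

P(all 7 different) = 10/10 · 9/10 · ··· · 4/10 ≈ 0.060.
P(at least two equal) = 1 − 0.060 = 0.940.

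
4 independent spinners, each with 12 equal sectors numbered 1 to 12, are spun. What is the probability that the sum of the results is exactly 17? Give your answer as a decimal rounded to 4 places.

There are 12^4 = 20736 equally likely outcomes.
The number of ordered 4-tuples from {1,…,12} summing to 17 is 544.
P(sum = 17) = 544/20736 = 17/648 ≈ 0.0262.

0.0262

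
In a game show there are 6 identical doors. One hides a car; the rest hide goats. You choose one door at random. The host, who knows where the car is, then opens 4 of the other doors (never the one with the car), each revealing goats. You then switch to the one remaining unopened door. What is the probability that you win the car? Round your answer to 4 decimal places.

Your original door holds the car with probability 1/6, so the other 5 collectively hold it with probability 5/6.
The host can always find 4 empty doors to open, so the reveals don't change that 5/6; it is now spread over the 1 remaining unopened door.
P(win by switching) = (5/6) · (1/1) = 5/6 ≈ 0.8333.

0.8333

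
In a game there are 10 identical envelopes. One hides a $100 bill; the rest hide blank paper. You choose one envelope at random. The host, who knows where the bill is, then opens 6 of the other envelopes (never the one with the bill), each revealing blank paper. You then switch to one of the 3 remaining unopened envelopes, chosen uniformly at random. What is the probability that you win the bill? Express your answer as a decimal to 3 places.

Your original envelope holds the bill with probability 1/10, so the other 9 collectively hold it with probability 9/10.
The host can always find 6 empty envelopes to open, so the reveals don't change that 9/10; it is now spread over the 3 remaining unopened envelopes.
P(win by switching) = (9/10) · (1/3) = 3/10 ≈ 0.300.

0.300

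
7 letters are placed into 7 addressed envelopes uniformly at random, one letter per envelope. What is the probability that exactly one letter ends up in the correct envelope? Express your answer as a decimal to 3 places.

Choose which one is fixed: C(7,1) = 7 ways.
The remaining 6 must have no fixed point: D(6) = 265.
P = 7·265/5040 = 53/144 ≈ 0.368.

0.368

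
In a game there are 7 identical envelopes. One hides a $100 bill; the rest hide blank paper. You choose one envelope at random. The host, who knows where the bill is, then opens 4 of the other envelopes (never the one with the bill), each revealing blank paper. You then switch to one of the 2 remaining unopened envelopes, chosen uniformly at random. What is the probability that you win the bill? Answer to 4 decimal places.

0.4286

Your original envelope holds the bill with probability 1/7, so the other 6 collectively hold it with probability 6/7.
The host can always find 4 empty envelopes to open, so the reveals don't change that 6/7; it is now spread over the 2 remaining unopened envelopes.
P(win by switching) = (6/7) · (1/2) = 3/7 ≈ 0.4286.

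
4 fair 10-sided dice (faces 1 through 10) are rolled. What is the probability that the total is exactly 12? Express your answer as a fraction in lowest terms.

33/2000

There are 10^4 = 10000 equally likely outcomes.
The number of ordered 4-tuples from {1,…,10} summing to 12 is 165.
P(sum = 12) = 165/10000 = 33/2000.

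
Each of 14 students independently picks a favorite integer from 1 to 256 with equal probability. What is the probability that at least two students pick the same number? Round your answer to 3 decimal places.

It's easier to compute the probability that all 14 are distinct.
P(all distinct) = 256/256 · 255/256 · ··· · 243/256 ≈ 0.696.
So the probability of at least one match is 1 − 0.696 = 0.304.

0.304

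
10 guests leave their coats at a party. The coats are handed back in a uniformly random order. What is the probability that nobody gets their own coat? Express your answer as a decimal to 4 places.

0.3679

This is the derangement probability: permutations of 10 with no fixed point.
D(10) = 10! · (1 − 1/1! + 1/2! − ··· + (−1)^10/10!) = 1334961.
P = 1334961/3628800 = 16481/44800 ≈ 0.3679.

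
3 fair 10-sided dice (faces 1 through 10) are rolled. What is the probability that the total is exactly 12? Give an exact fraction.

There are 10^3 = 1000 equally likely outcomes.
The number of ordered 3-tuples from {1,…,10} summing to 12 is 55.
P(sum = 12) = 55/1000 = 11/200.

11/200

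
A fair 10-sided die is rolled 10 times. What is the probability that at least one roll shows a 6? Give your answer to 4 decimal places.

0.6513

P(no roll shows a 6) = (9/10)^10 ≈ 0.3487.
P(at least one) = 1 − 0.3487 = 0.6513.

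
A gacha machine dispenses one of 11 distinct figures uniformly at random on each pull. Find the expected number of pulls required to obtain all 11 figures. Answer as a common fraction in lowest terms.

After i distinct types are collected, each trial gives a new one with probability (11−i)/11, so the expected wait for the next new type is 11/(11−i).
E = 11/11 + 11/10 + 11/9 + 11/8 + 11/7 + 11/6 + 11/5 + 11/4 + 11/3 + 11/2 + 11/1 = 83711/2520.

83711/2520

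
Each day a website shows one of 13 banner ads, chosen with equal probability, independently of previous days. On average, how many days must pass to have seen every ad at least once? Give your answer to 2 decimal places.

41.34

After i distinct types are collected, each trial gives a new one with probability (13−i)/13, so the expected wait for the next new type is 13/(13−i).
E = 13/13 + 13/12 + 13/11 + 13/10 + 13/9 + 13/8 + 13/7 + 13/6 + 13/5 + 13/4 + 13/3 + 13/2 + 13/1 = 1145993/27720 ≈ 41.34.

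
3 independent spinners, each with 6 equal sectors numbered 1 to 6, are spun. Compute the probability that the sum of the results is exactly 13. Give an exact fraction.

7/72

There are 6^3 = 216 equally likely outcomes.
The number of ordered 3-tuples from {1,…,6} summing to 13 is 21.
P(sum = 13) = 21/216 = 7/72.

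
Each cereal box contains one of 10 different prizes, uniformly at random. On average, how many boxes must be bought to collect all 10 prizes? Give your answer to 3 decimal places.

After i distinct types are collected, each trial gives a new one with probability (10−i)/10, so the expected wait for the next new type is 10/(10−i).
E = 10/10 + 10/9 + 10/8 + 10/7 + 10/6 + 10/5 + 10/4 + 10/3 + 10/2 + 10/1 = 7381/252 ≈ 29.290.

29.290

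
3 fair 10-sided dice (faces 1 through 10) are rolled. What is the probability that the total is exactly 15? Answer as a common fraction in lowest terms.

There are 10^3 = 1000 equally likely outcomes.
The number of ordered 3-tuples from {1,…,10} summing to 15 is 73.
P(sum = 15) = 73/1000.

73/1000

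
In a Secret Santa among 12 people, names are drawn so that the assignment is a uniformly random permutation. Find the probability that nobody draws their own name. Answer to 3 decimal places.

This is the derangement probability: permutations of 12 with no fixed point.
D(12) = 12! · (1 − 1/1! + 1/2! − ··· + (−1)^12/12!) = 176214841.
P = 176214841/479001600 = 16019531/43545600 ≈ 0.368.

0.368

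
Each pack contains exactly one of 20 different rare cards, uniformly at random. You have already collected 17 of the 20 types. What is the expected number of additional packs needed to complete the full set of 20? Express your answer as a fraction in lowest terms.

Starting from 17 distinct types, each trial gives a new one with probability (20−i)/20 when i types are held, so the wait for the next new type is 20/(20−i).
E = 20/3 + 20/2 + 20/1 = 110/3.

110/3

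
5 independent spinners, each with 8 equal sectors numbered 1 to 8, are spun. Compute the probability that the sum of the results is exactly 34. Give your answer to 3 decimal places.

There are 8^5 = 32768 equally likely outcomes.
The number of ordered 5-tuples from {1,…,8} summing to 34 is 210.
P(sum = 34) = 210/32768 = 105/16384 ≈ 0.006.

0.006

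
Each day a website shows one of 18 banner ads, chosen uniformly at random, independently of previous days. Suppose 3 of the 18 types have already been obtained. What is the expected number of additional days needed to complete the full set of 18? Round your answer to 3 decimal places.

Starting from 3 distinct types, each trial gives a new one with probability (18−i)/18 when i types are held, so the wait for the next new type is 18/(18−i).
E = 18/15 + 18/14 + 18/13 + 18/12 + 18/11 + 18/10 + 18/9 + 18/8 + 18/7 + 18/6 + 18/5 + 18/4 + 18/3 + 18/2 + 18/1 = 1195757/20020 ≈ 59.728.

59.728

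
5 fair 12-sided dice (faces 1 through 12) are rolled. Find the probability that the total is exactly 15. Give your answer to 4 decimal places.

0.0040

There are 12^5 = 248832 equally likely outcomes.
The number of ordered 5-tuples from {1,…,12} summing to 15 is 1001.
P(sum = 15) = 1001/248832 ≈ 0.0040.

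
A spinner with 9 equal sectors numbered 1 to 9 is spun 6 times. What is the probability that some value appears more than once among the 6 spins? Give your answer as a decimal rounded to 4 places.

0.8862

P(all 6 different) = 9/9 · 8/9 · ··· · 4/9 ≈ 0.1138.
P(at least two equal) = 1 − 0.1138 = 0.8862.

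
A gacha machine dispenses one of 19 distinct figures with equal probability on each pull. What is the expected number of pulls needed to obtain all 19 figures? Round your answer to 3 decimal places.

67.407

After i distinct types are collected, each trial gives a new one with probability (19−i)/19, so the expected wait for the next new type is 19/(19−i).
E = 19/19 + 19/18 + 19/17 + 19/16 + 19/15 + 19/14 + 19/13 + 19/12 + 19/11 + 19/10 + 19/9 + 19/8 + 19/7 + 19/6 + 19/5 + 19/4 + 19/3 + 19/2 + 19/1 = 275295799/4084080 ≈ 67.407.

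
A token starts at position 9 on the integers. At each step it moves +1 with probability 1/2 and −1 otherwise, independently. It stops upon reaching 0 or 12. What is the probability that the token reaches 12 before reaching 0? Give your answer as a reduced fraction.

With a fair step, P(i) = ½P(i−1) + ½P(i+1) with P(0)=0, P(12)=1 has the linear solution P(i) = i/12.
P(9) = 9/12 = 3/4.

3/4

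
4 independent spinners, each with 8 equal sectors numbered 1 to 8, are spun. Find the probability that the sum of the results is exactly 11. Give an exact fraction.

15/512

There are 8^4 = 4096 equally likely outcomes.
The number of ordered 4-tuples from {1,…,8} summing to 11 is 120.
P(sum = 11) = 120/4096 = 15/512.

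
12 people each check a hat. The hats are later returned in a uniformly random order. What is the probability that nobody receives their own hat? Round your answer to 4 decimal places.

This is the derangement probability: permutations of 12 with no fixed point.
D(12) = 12! · (1 − 1/1! + 1/2! − ··· + (−1)^12/12!) = 176214841.
P = 176214841/479001600 = 16019531/43545600 ≈ 0.3679.

0.3679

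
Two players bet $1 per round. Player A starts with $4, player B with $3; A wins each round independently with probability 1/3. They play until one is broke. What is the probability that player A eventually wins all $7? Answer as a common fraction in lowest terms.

15/127

Let r = q/p = (2/3)/(1/3) = 2. The recurrence P(i) = p·P(i+1) + q·P(i−1) with P(0)=0, P(7)=1 gives P(i) = (1 − r^i)/(1 − r^7).
P(4) = (1 − (2)^4) / (1 − (2)^7) = 15/127.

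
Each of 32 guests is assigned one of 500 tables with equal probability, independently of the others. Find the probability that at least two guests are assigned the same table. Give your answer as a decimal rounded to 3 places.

0.637

It's easier to compute the probability that all 32 are distinct.
P(all distinct) = 500/500 · 499/500 · ··· · 469/500 ≈ 0.363.
So the probability of at least one match is 1 − 0.363 = 0.637.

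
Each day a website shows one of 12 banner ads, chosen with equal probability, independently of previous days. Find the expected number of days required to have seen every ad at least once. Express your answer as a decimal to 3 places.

After i distinct types are collected, each trial gives a new one with probability (12−i)/12, so the expected wait for the next new type is 12/(12−i).
E = 12/12 + 12/11 + 12/10 + 12/9 + 12/8 + 12/7 + 12/6 + 12/5 + 12/4 + 12/3 + 12/2 + 12/1 = 86021/2310 ≈ 37.239.

37.239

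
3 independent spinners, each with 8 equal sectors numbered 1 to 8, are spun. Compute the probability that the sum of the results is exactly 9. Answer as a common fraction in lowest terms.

There are 8^3 = 512 equally likely outcomes.
The number of ordered 3-tuples from {1,…,8} summing to 9 is 28.
P(sum = 9) = 28/512 = 7/128.

7/128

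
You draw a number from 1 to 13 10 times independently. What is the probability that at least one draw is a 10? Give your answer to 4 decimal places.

P(no draw is a 10) = (12/13)^10 ≈ 0.4491.
P(at least one) = 1 − 0.4491 = 0.5509.

0.5509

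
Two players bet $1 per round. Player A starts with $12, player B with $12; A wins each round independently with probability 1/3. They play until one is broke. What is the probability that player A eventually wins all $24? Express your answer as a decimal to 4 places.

Let r = q/p = (2/3)/(1/3) = 2. The recurrence P(i) = p·P(i+1) + q·P(i−1) with P(0)=0, P(24)=1 gives P(i) = (1 − r^i)/(1 − r^24).
P(12) = (1 − (2)^12) / (1 − (2)^24) = 1/4097 ≈ 0.0002.

0.0002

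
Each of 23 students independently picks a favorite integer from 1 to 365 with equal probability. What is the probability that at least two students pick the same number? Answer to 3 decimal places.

It's easier to compute the probability that all 23 are distinct.
P(all distinct) = 365/365 · 364/365 · ··· · 343/365 ≈ 0.493.
So the probability of at least one match is 1 − 0.493 = 0.507.

0.507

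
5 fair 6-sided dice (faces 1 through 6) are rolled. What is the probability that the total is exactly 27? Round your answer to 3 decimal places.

0.005

There are 6^5 = 7776 equally likely outcomes.
The number of ordered 5-tuples from {1,…,6} summing to 27 is 35.
P(sum = 27) = 35/7776 ≈ 0.005.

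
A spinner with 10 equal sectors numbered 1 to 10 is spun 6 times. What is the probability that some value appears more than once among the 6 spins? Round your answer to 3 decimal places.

0.849

P(all 6 different) = 10/10 · 9/10 · ··· · 5/10 ≈ 0.151.
P(at least two equal) = 1 − 0.151 = 0.849.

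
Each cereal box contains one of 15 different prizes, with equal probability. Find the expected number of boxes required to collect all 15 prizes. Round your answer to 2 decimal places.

49.77

After i distinct types are collected, each trial gives a new one with probability (15−i)/15, so the expected wait for the next new type is 15/(15−i).
E = 15/15 + 15/14 + 15/13 + 15/12 + 15/11 + 15/10 + 15/9 + 15/8 + 15/7 + 15/6 + 15/5 + 15/4 + 15/3 + 15/2 + 15/1 = 1195757/24024 ≈ 49.77.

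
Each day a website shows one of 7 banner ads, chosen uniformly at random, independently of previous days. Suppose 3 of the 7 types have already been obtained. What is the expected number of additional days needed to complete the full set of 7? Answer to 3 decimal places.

Starting from 3 distinct types, each trial gives a new one with probability (7−i)/7 when i types are held, so the wait for the next new type is 7/(7−i).
E = 7/4 + 7/3 + 7/2 + 7/1 = 175/12 ≈ 14.583.

14.583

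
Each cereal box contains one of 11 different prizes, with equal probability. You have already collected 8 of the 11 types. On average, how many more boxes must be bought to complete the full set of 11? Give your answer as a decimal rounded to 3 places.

Starting from 8 distinct types, each trial gives a new one with probability (11−i)/11 when i types are held, so the wait for the next new type is 11/(11−i).
E = 11/3 + 11/2 + 11/1 = 121/6 ≈ 20.167.

20.167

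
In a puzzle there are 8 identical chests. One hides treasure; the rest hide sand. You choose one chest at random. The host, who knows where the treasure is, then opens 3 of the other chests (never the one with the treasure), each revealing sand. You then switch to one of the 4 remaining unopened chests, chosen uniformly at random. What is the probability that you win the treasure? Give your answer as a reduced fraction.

7/32

Your original chest holds the treasure with probability 1/8, so the other 7 collectively hold it with probability 7/8.
The host can always find 3 empty chests to open, so the reveals don't change that 7/8; it is now spread over the 4 remaining unopened chests.
P(win by switching) = (7/8) · (1/4) = 7/32.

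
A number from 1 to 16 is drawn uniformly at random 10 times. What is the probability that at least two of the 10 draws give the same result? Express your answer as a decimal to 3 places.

0.974

P(all 10 different) = 16/16 · 15/16 · ··· · 7/16 ≈ 0.026.
P(at least two equal) = 1 − 0.026 = 0.974.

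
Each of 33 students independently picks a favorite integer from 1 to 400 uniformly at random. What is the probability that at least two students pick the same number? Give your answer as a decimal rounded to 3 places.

It's easier to compute the probability that all 33 are distinct.
P(all distinct) = 400/400 · 399/400 · ··· · 368/400 ≈ 0.257.
So the probability of at least one match is 1 − 0.257 = 0.743.

0.743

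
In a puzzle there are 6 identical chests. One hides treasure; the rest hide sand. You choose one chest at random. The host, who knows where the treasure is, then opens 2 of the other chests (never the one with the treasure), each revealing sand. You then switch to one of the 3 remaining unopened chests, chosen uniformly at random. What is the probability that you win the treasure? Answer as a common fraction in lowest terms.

Your original chest holds the treasure with probability 1/6, so the other 5 collectively hold it with probability 5/6.
The host can always find 2 empty chests to open, so the reveals don't change that 5/6; it is now spread over the 3 remaining unopened chests.
P(win by switching) = (5/6) · (1/3) = 5/18.

5/18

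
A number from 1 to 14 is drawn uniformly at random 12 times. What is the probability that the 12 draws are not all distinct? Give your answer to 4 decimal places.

P(all 12 different) = 14/14 · 13/14 · ··· · 3/14 ≈ 0.0008.
P(at least two equal) = 1 − 0.0008 = 0.9992.

0.9992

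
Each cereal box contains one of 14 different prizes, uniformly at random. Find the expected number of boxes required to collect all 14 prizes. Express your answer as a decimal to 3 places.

45.522

After i distinct types are collected, each trial gives a new one with probability (14−i)/14, so the expected wait for the next new type is 14/(14−i).
E = 14/14 + 14/13 + 14/12 + 14/11 + 14/10 + 14/9 + 14/8 + 14/7 + 14/6 + 14/5 + 14/4 + 14/3 + 14/2 + 14/1 = 1171733/25740 ≈ 45.522.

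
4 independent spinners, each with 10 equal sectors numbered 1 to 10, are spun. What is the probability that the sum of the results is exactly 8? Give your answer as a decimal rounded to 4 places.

0.0035

There are 10^4 = 10000 equally likely outcomes.
The number of ordered 4-tuples from {1,…,10} summing to 8 is 35.
P(sum = 8) = 35/10000 = 7/2000 ≈ 0.0035.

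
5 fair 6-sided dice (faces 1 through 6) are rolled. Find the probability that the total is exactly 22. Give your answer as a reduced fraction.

35/648

There are 6^5 = 7776 equally likely outcomes.
The number of ordered 5-tuples from {1,…,6} summing to 22 is 420.
P(sum = 22) = 420/7776 = 35/648.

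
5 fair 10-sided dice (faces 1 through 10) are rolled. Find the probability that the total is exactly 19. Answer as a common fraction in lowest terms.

271/10000

There are 10^5 = 100000 equally likely outcomes.
The number of ordered 5-tuples from {1,…,10} summing to 19 is 2710.
P(sum = 19) = 2710/100000 = 271/10000.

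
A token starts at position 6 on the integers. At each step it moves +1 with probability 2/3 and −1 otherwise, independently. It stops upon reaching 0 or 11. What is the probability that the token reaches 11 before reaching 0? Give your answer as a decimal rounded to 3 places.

Let r = q/p = (1/3)/(2/3) = 1/2. The recurrence P(i) = p·P(i+1) + q·P(i−1) with P(0)=0, P(11)=1 gives P(i) = (1 − r^i)/(1 − r^11).
P(6) = (1 − (1/2)^6) / (1 − (1/2)^11) = 2016/2047 ≈ 0.985.

0.985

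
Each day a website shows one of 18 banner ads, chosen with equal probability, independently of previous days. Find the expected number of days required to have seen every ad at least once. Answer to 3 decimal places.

62.912

After i distinct types are collected, each trial gives a new one with probability (18−i)/18, so the expected wait for the next new type is 18/(18−i).
E = 18/18 + 18/17 + 18/16 + 18/15 + 18/14 + 18/13 + 18/12 + 18/11 + 18/10 + 18/9 + 18/8 + 18/7 + 18/6 + 18/5 + 18/4 + 18/3 + 18/2 + 18/1 = 42822903/680680 ≈ 62.912.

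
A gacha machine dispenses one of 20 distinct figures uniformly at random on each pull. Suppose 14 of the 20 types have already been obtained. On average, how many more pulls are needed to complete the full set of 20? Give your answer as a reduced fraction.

49

Starting from 14 distinct types, each trial gives a new one with probability (20−i)/20 when i types are held, so the wait for the next new type is 20/(20−i).
E = 20/6 + 20/5 + 20/4 + 20/3 + 20/2 + 20/1 = 49.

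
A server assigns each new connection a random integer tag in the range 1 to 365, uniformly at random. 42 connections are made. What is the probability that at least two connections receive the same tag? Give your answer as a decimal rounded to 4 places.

0.9140

It's easier to compute the probability that all 42 are distinct.
P(all distinct) = 365/365 · 364/365 · ··· · 324/365 ≈ 0.0860.
So the probability of at least one match is 1 − 0.0860 = 0.9140.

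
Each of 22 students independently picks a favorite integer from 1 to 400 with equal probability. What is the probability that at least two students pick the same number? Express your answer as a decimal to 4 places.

0.4446

It's easier to compute the probability that all 22 are distinct.
P(all distinct) = 400/400 · 399/400 · ··· · 379/400 ≈ 0.5554.
So the probability of at least one match is 1 − 0.5554 = 0.4446.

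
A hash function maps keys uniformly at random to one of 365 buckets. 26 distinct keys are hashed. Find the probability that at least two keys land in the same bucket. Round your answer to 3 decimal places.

It's easier to compute the probability that all 26 are distinct.
P(all distinct) = 365/365 · 364/365 · ··· · 340/365 ≈ 0.402.
So the probability of at least one match is 1 − 0.402 = 0.598.

0.598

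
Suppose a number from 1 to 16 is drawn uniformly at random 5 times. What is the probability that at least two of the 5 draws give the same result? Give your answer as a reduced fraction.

P(all 5 different) = 16/16 · 15/16 · ··· · 12/16 = 4095/8192.
P(at least two equal) = 1 − 4095/8192 = 4097/8192.

4097/8192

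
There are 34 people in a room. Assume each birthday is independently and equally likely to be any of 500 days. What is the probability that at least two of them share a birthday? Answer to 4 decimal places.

It's easier to compute the probability that all 34 are distinct.
P(all distinct) = 500/500 · 499/500 · ··· · 467/500 ≈ 0.3173.
So the probability of at least one match is 1 − 0.3173 = 0.6827.

0.6827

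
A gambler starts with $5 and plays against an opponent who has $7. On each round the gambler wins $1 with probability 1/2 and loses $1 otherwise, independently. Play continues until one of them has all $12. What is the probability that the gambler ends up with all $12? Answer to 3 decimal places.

0.417

With a fair step, P(i) = ½P(i−1) + ½P(i+1) with P(0)=0, P(12)=1 has the linear solution P(i) = i/12.
P(5) = 5/12 ≈ 0.417.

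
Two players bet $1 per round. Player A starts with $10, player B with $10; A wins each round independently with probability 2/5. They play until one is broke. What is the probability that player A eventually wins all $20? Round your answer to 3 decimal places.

0.017

Let r = q/p = (3/5)/(2/5) = 3/2. The recurrence P(i) = p·P(i+1) + q·P(i−1) with P(0)=0, P(20)=1 gives P(i) = (1 − r^i)/(1 − r^20).
P(10) = (1 − (3/2)^10) / (1 − (3/2)^20) = 1024/60073 ≈ 0.017.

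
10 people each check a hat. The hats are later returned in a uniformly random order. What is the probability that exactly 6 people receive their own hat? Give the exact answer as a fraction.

Choose which 6 of the 10 are fixed: C(10,6) = 210 ways.
The remaining 4 must have no fixed point: D(4) = 9.
P = 210·9/3628800 = 1/1920.

1/1920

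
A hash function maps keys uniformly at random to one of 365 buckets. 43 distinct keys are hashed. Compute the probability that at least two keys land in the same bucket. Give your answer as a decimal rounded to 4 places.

It's easier to compute the probability that all 43 are distinct.
P(all distinct) = 365/365 · 364/365 · ··· · 323/365 ≈ 0.0761.
So the probability of at least one match is 1 − 0.0761 = 0.9239.

0.9239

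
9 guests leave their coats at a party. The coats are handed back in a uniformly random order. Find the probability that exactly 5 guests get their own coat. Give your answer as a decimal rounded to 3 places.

0.003

Choose which 5 of the 9 are fixed: C(9,5) = 126 ways.
The remaining 4 must have no fixed point: D(4) = 9.
P = 126·9/362880 = 1/320 ≈ 0.003.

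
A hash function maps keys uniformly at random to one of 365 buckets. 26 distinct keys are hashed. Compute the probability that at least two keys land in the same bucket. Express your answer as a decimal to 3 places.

It's easier to compute the probability that all 26 are distinct.
P(all distinct) = 365/365 · 364/365 · ··· · 340/365 ≈ 0.402.
So the probability of at least one match is 1 − 0.402 = 0.598.

0.598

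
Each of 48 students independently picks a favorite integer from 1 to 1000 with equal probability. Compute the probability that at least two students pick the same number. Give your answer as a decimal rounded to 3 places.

It's easier to compute the probability that all 48 are distinct.
P(all distinct) = 1000/1000 · 999/1000 · ··· · 953/1000 ≈ 0.318.
So the probability of at least one match is 1 − 0.318 = 0.682.

0.682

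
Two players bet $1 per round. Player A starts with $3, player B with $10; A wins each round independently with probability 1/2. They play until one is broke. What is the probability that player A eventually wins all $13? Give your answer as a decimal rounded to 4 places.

With a fair step, P(i) = ½P(i−1) + ½P(i+1) with P(0)=0, P(13)=1 has the linear solution P(i) = i/13.
P(3) = 3/13 ≈ 0.2308.

0.2308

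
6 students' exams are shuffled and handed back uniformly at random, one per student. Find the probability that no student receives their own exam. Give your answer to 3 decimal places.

0.368

This is the derangement probability: permutations of 6 with no fixed point.
D(6) = 6! · (1 − 1/1! + 1/2! − ··· + (−1)^6/6!) = 265.
P = 265/720 = 53/144 ≈ 0.368.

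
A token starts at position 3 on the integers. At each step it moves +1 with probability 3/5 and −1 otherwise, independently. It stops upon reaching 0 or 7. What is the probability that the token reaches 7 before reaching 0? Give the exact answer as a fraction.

1539/2059

Let r = q/p = (2/5)/(3/5) = 2/3. The recurrence P(i) = p·P(i+1) + q·P(i−1) with P(0)=0, P(7)=1 gives P(i) = (1 − r^i)/(1 − r^7).
P(3) = (1 − (2/3)^3) / (1 − (2/3)^7) = 1539/2059.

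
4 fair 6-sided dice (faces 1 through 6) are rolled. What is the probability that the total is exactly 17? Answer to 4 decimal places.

There are 6^4 = 1296 equally likely outcomes.
The number of ordered 4-tuples from {1,…,6} summing to 17 is 104.
P(sum = 17) = 104/1296 = 13/162 ≈ 0.0802.

0.0802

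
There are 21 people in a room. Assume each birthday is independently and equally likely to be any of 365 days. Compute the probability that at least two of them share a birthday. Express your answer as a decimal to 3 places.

It's easier to compute the probability that all 21 are distinct.
P(all distinct) = 365/365 · 364/365 · ··· · 345/365 ≈ 0.556.
So the probability of at least one match is 1 − 0.556 = 0.444.

0.444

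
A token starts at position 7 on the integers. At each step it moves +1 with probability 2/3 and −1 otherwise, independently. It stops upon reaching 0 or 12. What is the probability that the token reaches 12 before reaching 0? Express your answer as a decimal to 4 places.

0.9924

Let r = q/p = (1/3)/(2/3) = 1/2. The recurrence P(i) = p·P(i+1) + q·P(i−1) with P(0)=0, P(12)=1 gives P(i) = (1 − r^i)/(1 − r^12).
P(7) = (1 − (1/2)^7) / (1 − (1/2)^12) = 4064/4095 ≈ 0.9924.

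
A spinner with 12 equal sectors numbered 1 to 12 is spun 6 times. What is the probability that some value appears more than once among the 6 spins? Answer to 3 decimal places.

0.777

P(all 6 different) = 12/12 · 11/12 · ··· · 7/12 ≈ 0.223.
P(at least two equal) = 1 − 0.223 = 0.777.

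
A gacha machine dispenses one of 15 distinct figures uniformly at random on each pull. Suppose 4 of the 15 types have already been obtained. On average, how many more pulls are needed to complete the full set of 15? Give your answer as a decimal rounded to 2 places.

Starting from 4 distinct types, each trial gives a new one with probability (15−i)/15 when i types are held, so the wait for the next new type is 15/(15−i).
E = 15/11 + 15/10 + 15/9 + 15/8 + 15/7 + 15/6 + 15/5 + 15/4 + 15/3 + 15/2 + 15/1 = 83711/1848 ≈ 45.30.

45.30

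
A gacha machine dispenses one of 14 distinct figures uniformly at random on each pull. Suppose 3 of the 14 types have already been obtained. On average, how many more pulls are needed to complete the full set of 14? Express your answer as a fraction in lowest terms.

Starting from 3 distinct types, each trial gives a new one with probability (14−i)/14 when i types are held, so the wait for the next new type is 14/(14−i).
E = 14/11 + 14/10 + 14/9 + 14/8 + 14/7 + 14/6 + 14/5 + 14/4 + 14/3 + 14/2 + 14/1 = 83711/1980.

83711/1980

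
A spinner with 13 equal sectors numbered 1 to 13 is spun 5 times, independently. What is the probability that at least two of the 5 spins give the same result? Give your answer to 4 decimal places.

0.5840

P(all 5 different) = 13/13 · 12/13 · ··· · 9/13 ≈ 0.4160.
P(at least two equal) = 1 − 0.4160 = 0.5840.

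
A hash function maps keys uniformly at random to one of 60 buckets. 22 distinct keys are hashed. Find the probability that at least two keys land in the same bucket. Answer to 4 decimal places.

0.9879

It's easier to compute the probability that all 22 are distinct.
P(all distinct) = 60/60 · 59/60 · ··· · 39/60 ≈ 0.0121.
So the probability of at least one match is 1 − 0.0121 = 0.9879.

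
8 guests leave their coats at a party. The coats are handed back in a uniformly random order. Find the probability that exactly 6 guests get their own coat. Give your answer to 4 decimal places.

0.0007

Choose which 6 of the 8 are fixed: C(8,6) = 28 ways.
The remaining 2 must have no fixed point: D(2) = 1.
P = 28·1/40320 = 1/1440 ≈ 0.0007.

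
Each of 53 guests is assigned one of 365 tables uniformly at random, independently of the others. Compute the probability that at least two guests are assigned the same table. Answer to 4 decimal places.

It's easier to compute the probability that all 53 are distinct.
P(all distinct) = 365/365 · 364/365 · ··· · 313/365 ≈ 0.0189.
So the probability of at least one match is 1 − 0.0189 = 0.9811.

0.9811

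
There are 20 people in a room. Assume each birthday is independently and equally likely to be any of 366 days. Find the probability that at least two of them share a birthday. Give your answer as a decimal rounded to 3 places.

0.411

It's easier to compute the probability that all 20 are distinct.
P(all distinct) = 366/366 · 365/366 · ··· · 347/366 ≈ 0.589.
So the probability of at least one match is 1 − 0.589 = 0.411.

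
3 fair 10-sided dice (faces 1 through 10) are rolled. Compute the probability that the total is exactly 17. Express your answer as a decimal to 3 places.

0.075

There are 10^3 = 1000 equally likely outcomes.
The number of ordered 3-tuples from {1,…,10} summing to 17 is 75.
P(sum = 17) = 75/1000 = 3/40 ≈ 0.075.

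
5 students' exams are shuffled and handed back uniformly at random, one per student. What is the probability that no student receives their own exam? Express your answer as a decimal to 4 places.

This is the derangement probability: permutations of 5 with no fixed point.
D(5) = 5! · (1 − 1/1! + 1/2! − ··· + (−1)^5/5!) = 44.
P = 44/120 = 11/30 ≈ 0.3667.

0.3667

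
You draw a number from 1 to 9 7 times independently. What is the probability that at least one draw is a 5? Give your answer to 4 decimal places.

0.5615

P(no draw is a 5) = (8/9)^7 ≈ 0.4385.
P(at least one) = 1 − 0.4385 = 0.5615.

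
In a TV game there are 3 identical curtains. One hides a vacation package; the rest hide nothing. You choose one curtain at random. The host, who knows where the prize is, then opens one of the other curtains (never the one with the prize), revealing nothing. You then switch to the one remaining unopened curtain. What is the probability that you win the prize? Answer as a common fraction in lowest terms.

2/3

Your original curtain holds the prize with probability 1/3, so the other 2 collectively hold it with probability 2/3.
The host can always find an empty curtain to open, so this doesn't change that 2/3; it is now spread over the 1 remaining unopened curtain.
P(win by switching) = (2/3) · (1/1) = 2/3.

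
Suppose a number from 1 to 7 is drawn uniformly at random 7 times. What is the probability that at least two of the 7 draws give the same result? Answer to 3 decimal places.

P(all 7 different) = 7/7 · 6/7 · ··· · 1/7 ≈ 0.006.
P(at least two equal) = 1 − 0.006 = 0.994.

0.994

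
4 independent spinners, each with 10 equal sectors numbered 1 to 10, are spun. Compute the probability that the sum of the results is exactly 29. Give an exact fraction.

There are 10^4 = 10000 equally likely outcomes.
The number of ordered 4-tuples from {1,…,10} summing to 29 is 348.
P(sum = 29) = 348/10000 = 87/2500.

87/2500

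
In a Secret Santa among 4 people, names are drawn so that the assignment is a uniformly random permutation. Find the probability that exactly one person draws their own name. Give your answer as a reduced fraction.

Choose which one is fixed: C(4,1) = 4 ways.
The remaining 3 must have no fixed point: D(3) = 2.
P = 4·2/24 = 1/3.

1/3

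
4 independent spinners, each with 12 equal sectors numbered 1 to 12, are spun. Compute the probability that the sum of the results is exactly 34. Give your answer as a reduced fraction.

There are 12^4 = 20736 equally likely outcomes.
The number of ordered 4-tuples from {1,…,12} summing to 34 is 640.
P(sum = 34) = 640/20736 = 5/162.

5/162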